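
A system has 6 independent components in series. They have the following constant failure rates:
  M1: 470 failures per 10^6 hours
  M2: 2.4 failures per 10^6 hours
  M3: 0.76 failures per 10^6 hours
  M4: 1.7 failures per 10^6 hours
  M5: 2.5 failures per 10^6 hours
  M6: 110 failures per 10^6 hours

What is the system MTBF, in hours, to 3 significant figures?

Series of exponential components: λ_sys = Σ λ_i
λ_sys = 0.00047 + 0.0000024 + 0.00000076 + 0.0000017 + 0.0000025 + 0.00011 = 5.8736e-04 /h
MTBF = 1 / λ_sys = 1700 h

1700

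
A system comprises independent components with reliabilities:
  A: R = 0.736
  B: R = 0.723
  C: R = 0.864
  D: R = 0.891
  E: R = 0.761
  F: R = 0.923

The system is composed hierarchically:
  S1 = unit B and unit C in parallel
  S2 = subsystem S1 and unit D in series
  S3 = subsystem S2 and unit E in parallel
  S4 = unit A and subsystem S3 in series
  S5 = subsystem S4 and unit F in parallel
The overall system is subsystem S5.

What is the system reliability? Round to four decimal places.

0.9777

Parallel (B and C): 1 − (1 − 0.723000)(1 − 0.864000) = 0.962328
Series ([0.962328] and D): 0.962328 × 0.891000 = 0.857434
Parallel ([0.857434] and E): 1 − (1 − 0.857434)(1 − 0.761000) = 0.965927
Series (A and [0.965927]): 0.736000 × 0.965927 = 0.710922
Parallel ([0.710922] and F): 1 − (1 − 0.710922)(1 − 0.923000) = 0.9777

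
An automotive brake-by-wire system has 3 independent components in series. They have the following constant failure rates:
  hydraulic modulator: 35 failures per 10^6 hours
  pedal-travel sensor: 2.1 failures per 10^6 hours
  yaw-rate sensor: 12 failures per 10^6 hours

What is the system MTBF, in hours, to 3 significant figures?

Series of exponential components: λ_sys = Σ λ_i
λ_sys = 0.000035 + 0.0000021 + 0.000012 = 4.9100e-05 /h
MTBF = 1 / λ_sys = 20400 h

20400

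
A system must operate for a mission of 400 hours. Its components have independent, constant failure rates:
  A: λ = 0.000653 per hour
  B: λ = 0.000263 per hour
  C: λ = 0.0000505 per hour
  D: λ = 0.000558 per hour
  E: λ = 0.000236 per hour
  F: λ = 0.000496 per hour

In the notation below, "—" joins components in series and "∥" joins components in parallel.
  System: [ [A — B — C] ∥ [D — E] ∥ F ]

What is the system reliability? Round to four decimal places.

0.9843

R(A) = exp(−0.000653 × 400) = 0.770127
R(B) = exp(−0.000263 × 400) = 0.900144
R(C) = exp(−0.0000505 × 400) = 0.980003
R(D) = exp(−0.000558 × 400) = 0.799955
R(E) = exp(−0.000236 × 400) = 0.909919
R(F) = exp(−0.000496 × 400) = 0.820042
Series (A, B, and C): 0.770127 × 0.900144 × 0.980003 = 0.679363
Series (D and E): 0.799955 × 0.909919 = 0.727894
Parallel ([0.679363], [0.727894], and F): 1 − (1 − 0.679363)(1 − 0.727894)(1 − 0.820042) = 0.9843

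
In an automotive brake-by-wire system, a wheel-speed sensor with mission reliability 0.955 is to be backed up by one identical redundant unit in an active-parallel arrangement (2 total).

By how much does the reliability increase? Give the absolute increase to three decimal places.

0.043

R_before = 0.955
R_after = 1 − (1 − 0.955)^2 = 0.998
ΔR = 0.998 − 0.955 = 0.043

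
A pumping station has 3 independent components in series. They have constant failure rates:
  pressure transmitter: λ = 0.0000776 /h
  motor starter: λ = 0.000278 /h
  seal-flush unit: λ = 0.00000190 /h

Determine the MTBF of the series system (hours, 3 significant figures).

Series of exponential components: λ_sys = Σ λ_i
λ_sys = 0.0000776 + 0.000278 + 0.00000190 = 3.5750e-04 /h
MTBF = 1 / λ_sys = 2800 h

2800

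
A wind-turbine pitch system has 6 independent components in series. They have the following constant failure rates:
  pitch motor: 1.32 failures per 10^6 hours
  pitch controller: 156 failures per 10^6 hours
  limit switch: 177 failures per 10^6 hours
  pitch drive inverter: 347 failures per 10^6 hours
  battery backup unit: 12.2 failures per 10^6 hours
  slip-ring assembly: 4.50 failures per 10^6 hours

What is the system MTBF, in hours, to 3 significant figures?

1430

Series of exponential components: λ_sys = Σ λ_i
λ_sys = 0.00000132 + 0.000156 + 0.000177 + 0.000347 + 0.0000122 + 0.00000450 = 6.9802e-04 /h
MTBF = 1 / λ_sys = 1430 h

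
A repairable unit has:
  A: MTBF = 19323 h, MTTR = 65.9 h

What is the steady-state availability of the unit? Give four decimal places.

A(A) = MTBF/(MTBF+MTTR) = 19323/(19323+65.9) = 0.9966

0.9966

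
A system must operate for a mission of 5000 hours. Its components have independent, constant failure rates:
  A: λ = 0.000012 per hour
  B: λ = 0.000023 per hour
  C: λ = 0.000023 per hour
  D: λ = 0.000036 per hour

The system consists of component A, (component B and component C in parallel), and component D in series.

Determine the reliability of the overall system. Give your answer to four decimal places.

0.7773

R(A) = exp(−0.000012 × 5000) = 0.941765
R(B) = exp(−0.000023 × 5000) = 0.891366
R(C) = exp(−0.000023 × 5000) = 0.891366
R(D) = exp(−0.000036 × 5000) = 0.835270
Parallel (B and C): 1 − (1 − 0.891366)(1 − 0.891366) = 0.988199
Series (A, [0.988199], and D): 0.941765 × 0.988199 × 0.835270 = 0.7773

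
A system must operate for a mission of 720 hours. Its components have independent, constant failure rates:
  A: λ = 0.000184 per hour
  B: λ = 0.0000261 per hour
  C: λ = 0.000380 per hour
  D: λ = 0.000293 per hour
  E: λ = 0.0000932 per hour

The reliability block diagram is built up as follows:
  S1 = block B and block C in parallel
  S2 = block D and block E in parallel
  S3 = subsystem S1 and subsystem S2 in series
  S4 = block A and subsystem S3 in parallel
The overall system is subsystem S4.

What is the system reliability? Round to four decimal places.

R(A) = exp(−0.000184 × 720) = 0.875920
R(B) = exp(−0.0000261 × 720) = 0.981383
R(C) = exp(−0.000380 × 720) = 0.760636
R(D) = exp(−0.000293 × 720) = 0.809806
R(E) = exp(−0.0000932 × 720) = 0.935098
Parallel (B and C): 1 − (1 − 0.981383)(1 − 0.760636) = 0.995544
Parallel (D and E): 1 − (1 − 0.809806)(1 − 0.935098) = 0.987656
Series ([0.995544] and [0.987656]): 0.995544 × 0.987656 = 0.983255
Parallel (A and [0.983255]): 1 − (1 − 0.875920)(1 − 0.983255) = 0.9979

0.9979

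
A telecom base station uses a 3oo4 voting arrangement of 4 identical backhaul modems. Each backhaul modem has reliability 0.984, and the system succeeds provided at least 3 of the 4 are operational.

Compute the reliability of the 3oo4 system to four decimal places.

R = Σ_{i=3}^{4} C(4,i) p^i (1−p)^{4−i} with p = 0.984
C(4,3)·0.984^3·0.016^1 = 0.060977
C(4,4)·0.984^4·0.016^0 = 0.937520
Sum = 0.9985

0.9985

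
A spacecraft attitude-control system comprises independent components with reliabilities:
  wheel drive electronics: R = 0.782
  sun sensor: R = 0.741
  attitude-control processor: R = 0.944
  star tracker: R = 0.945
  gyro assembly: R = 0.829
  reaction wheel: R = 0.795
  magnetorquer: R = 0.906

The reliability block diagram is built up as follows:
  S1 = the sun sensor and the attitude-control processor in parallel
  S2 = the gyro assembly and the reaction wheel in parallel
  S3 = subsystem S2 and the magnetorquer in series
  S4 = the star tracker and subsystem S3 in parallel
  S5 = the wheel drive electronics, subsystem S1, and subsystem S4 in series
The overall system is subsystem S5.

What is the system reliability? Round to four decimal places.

0.7653

Parallel (sun sensor and attitude-control processor): 1 − (1 − 0.741000)(1 − 0.944000) = 0.985496
Parallel (gyro assembly and reaction wheel): 1 − (1 − 0.829000)(1 − 0.795000) = 0.964945
Series ([0.964945] and magnetorquer): 0.964945 × 0.906000 = 0.874240
Parallel (star tracker and [0.874240]): 1 − (1 − 0.945000)(1 − 0.874240) = 0.993083
Series (wheel drive electronics, [0.985496], and [0.993083]): 0.782000 × 0.985496 × 0.993083 = 0.7653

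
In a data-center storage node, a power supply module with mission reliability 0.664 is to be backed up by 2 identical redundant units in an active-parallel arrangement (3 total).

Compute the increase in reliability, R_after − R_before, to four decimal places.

0.2981

R_before = 0.664
R_after = 1 − (1 − 0.664)^3 = 0.9621
ΔR = 0.9621 − 0.664 = 0.2981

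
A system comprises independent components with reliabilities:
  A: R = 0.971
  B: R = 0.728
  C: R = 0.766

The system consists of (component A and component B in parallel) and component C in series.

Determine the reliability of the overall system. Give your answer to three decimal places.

Parallel (A and B): 1 − (1 − 0.97100)(1 − 0.72800) = 0.99211
Series ([0.99211] and C): 0.99211 × 0.76600 = 0.760

0.760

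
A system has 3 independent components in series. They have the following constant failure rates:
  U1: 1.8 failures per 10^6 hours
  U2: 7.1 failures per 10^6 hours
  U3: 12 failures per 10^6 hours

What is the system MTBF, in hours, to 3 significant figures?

Series of exponential components: λ_sys = Σ λ_i
λ_sys = 0.0000018 + 0.0000071 + 0.000012 = 2.0900e-05 /h
MTBF = 1 / λ_sys = 47800 h

47800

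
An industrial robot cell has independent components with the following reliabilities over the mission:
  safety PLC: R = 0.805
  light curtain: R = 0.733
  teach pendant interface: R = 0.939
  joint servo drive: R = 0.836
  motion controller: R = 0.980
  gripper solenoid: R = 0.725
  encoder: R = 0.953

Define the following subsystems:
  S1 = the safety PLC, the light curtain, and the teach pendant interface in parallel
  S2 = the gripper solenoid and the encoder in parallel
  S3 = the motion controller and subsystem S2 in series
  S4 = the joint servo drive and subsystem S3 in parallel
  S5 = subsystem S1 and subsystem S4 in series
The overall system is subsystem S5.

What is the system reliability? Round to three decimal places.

0.991

Parallel (safety PLC, light curtain, and teach pendant interface): 1 − (1 − 0.80500)(1 − 0.73300)(1 − 0.93900) = 0.99682
Parallel (gripper solenoid and encoder): 1 − (1 − 0.72500)(1 − 0.95300) = 0.98708
Series (motion controller and [0.98708]): 0.98000 × 0.98708 = 0.96734
Parallel (joint servo drive and [0.96734]): 1 − (1 − 0.83600)(1 − 0.96734) = 0.99464
Series ([0.99682] and [0.99464]): 0.99682 × 0.99464 = 0.991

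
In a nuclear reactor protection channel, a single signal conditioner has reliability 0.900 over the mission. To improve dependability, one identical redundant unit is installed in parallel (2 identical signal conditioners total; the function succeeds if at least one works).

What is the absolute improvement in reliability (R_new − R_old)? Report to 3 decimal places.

0.090

R_before = 0.900
R_after = 1 − (1 − 0.900)^2 = 0.990
ΔR = 0.990 − 0.900 = 0.090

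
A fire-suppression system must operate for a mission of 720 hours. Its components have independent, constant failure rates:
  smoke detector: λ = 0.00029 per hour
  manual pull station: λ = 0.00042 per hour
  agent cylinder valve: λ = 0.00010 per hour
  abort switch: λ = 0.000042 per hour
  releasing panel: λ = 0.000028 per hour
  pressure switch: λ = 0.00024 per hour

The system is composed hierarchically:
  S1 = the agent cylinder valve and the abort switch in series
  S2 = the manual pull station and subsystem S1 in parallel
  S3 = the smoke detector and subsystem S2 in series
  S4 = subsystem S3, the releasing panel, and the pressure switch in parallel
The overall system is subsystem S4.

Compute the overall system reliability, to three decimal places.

0.999

R(smoke detector) = exp(−0.00029 × 720) = 0.81156
R(manual pull station) = exp(−0.00042 × 720) = 0.73904
R(agent cylinder valve) = exp(−0.00010 × 720) = 0.93053
R(abort switch) = exp(−0.000042 × 720) = 0.97021
R(releasing panel) = exp(−0.000028 × 720) = 0.98004
R(pressure switch) = exp(−0.00024 × 720) = 0.84131
Series (agent cylinder valve and abort switch): 0.93053 × 0.97021 = 0.90281
Parallel (manual pull station and [0.90281]): 1 − (1 − 0.73904)(1 − 0.90281) = 0.97464
Series (smoke detector and [0.97464]): 0.81156 × 0.97464 = 0.79098
Parallel ([0.79098], releasing panel, and pressure switch): 1 − (1 − 0.79098)(1 − 0.98004)(1 − 0.84131) = 0.999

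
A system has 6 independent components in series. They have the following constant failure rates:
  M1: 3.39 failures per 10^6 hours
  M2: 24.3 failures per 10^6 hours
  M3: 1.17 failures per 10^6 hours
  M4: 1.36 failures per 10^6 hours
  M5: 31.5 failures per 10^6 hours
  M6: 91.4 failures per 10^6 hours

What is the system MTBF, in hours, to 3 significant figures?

6530

Series of exponential components: λ_sys = Σ λ_i
λ_sys = 0.00000339 + 0.0000243 + 0.00000117 + 0.00000136 + 0.0000315 + 0.0000914 = 1.5312e-04 /h
MTBF = 1 / λ_sys = 6530 h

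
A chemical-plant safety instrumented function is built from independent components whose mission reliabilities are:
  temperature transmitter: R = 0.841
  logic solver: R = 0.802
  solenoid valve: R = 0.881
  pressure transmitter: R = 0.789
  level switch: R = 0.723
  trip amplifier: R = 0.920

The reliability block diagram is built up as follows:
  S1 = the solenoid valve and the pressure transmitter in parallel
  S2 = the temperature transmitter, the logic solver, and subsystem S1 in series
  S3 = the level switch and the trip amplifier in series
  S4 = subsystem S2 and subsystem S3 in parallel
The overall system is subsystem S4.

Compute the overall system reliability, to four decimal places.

Parallel (solenoid valve and pressure transmitter): 1 − (1 − 0.881000)(1 − 0.789000) = 0.974891
Series (temperature transmitter, logic solver, and [0.974891]): 0.841000 × 0.802000 × 0.974891 = 0.657546
Series (level switch and trip amplifier): 0.723000 × 0.920000 = 0.665160
Parallel ([0.657546] and [0.665160]): 1 − (1 − 0.657546)(1 − 0.665160) = 0.8853

0.8853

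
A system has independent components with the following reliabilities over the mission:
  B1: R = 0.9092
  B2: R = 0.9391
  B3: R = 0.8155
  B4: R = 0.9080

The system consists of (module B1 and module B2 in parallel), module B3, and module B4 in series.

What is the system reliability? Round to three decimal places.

Parallel (B1 and B2): 1 − (1 − 0.90920)(1 − 0.93910) = 0.99447
Series ([0.99447], B3, and B4): 0.99447 × 0.81550 × 0.90800 = 0.736

0.736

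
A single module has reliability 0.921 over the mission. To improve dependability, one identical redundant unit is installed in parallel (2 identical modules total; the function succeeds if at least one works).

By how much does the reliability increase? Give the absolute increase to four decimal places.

0.0728

R_before = 0.921
R_after = 1 − (1 − 0.921)^2 = 0.9938
ΔR = 0.9938 − 0.921 = 0.0728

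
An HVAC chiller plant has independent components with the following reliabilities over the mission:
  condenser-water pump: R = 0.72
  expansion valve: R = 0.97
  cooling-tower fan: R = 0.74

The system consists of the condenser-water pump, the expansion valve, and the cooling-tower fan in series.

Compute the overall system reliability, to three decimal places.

Series (condenser-water pump, expansion valve, and cooling-tower fan): 0.72000 × 0.97000 × 0.74000 = 0.517

0.517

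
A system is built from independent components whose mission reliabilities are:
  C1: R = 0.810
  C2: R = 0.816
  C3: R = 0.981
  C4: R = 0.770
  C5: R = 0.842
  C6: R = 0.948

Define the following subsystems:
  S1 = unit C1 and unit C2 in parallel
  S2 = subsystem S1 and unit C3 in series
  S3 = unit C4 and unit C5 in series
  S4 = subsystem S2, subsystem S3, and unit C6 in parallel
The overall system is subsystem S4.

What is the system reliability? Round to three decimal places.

0.999

Parallel (C1 and C2): 1 − (1 − 0.81000)(1 − 0.81600) = 0.96504
Series ([0.96504] and C3): 0.96504 × 0.98100 = 0.94670
Series (C4 and C5): 0.77000 × 0.84200 = 0.64834
Parallel ([0.94670], [0.64834], and C6): 1 − (1 − 0.94670)(1 − 0.64834)(1 − 0.94800) = 0.999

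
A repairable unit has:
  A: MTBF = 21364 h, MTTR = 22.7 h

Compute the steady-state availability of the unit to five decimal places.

0.99894

A(A) = MTBF/(MTBF+MTTR) = 21364/(21364+22.7) = 0.99894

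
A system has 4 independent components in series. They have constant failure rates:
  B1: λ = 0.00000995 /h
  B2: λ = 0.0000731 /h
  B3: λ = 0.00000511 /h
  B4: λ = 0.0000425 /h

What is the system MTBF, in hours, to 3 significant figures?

7650

Series of exponential components: λ_sys = Σ λ_i
λ_sys = 0.00000995 + 0.0000731 + 0.00000511 + 0.0000425 = 1.3066e-04 /h
MTBF = 1 / λ_sys = 7650 h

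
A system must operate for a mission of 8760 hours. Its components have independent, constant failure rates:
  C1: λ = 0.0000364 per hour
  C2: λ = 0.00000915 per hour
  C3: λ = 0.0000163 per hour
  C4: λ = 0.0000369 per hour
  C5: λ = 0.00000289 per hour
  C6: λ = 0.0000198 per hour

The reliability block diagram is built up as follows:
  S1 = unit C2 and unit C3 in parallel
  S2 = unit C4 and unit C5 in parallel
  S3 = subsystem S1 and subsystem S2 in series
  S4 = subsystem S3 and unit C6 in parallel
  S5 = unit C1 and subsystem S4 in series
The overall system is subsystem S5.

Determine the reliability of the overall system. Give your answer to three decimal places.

R(C1) = exp(−0.0000364 × 8760) = 0.72697
R(C2) = exp(−0.00000915 × 8760) = 0.92297
R(C3) = exp(−0.0000163 × 8760) = 0.86694
R(C4) = exp(−0.0000369 × 8760) = 0.72380
R(C5) = exp(−0.00000289 × 8760) = 0.97500
R(C6) = exp(−0.0000198 × 8760) = 0.84076
Parallel (C2 and C3): 1 − (1 − 0.92297)(1 − 0.86694) = 0.98975
Parallel (C4 and C5): 1 − (1 − 0.72380)(1 − 0.97500) = 0.99310
Series ([0.98975] and [0.99310]): 0.98975 × 0.99310 = 0.98292
Parallel ([0.98292] and C6): 1 − (1 − 0.98292)(1 − 0.84076) = 0.99728
Series (C1 and [0.99728]): 0.72697 × 0.99728 = 0.725

0.725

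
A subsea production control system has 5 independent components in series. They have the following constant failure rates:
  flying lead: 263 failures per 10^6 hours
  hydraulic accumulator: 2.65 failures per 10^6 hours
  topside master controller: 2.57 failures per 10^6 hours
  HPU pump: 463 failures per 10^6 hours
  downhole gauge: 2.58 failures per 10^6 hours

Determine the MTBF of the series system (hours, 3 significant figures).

1360

Series of exponential components: λ_sys = Σ λ_i
λ_sys = 0.000263 + 0.00000265 + 0.00000257 + 0.000463 + 0.00000258 = 7.3380e-04 /h
MTBF = 1 / λ_sys = 1360 h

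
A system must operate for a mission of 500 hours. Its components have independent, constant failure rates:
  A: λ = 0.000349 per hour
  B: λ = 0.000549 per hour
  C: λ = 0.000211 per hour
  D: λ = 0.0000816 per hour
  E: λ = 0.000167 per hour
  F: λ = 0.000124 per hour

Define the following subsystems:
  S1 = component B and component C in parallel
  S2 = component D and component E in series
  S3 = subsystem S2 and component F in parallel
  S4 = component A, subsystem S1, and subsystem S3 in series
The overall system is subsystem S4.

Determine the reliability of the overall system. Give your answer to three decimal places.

0.814

R(A) = exp(−0.000349 × 500) = 0.83988
R(B) = exp(−0.000549 × 500) = 0.75995
R(C) = exp(−0.000211 × 500) = 0.89987
R(D) = exp(−0.0000816 × 500) = 0.96002
R(E) = exp(−0.000167 × 500) = 0.91989
R(F) = exp(−0.000124 × 500) = 0.93988
Parallel (B and C): 1 − (1 − 0.75995)(1 − 0.89987) = 0.97596
Series (D and E): 0.96002 × 0.91989 = 0.88311
Parallel ([0.88311] and F): 1 − (1 − 0.88311)(1 − 0.93988) = 0.99297
Series (A, [0.97596], and [0.99297]): 0.83988 × 0.97596 × 0.99297 = 0.814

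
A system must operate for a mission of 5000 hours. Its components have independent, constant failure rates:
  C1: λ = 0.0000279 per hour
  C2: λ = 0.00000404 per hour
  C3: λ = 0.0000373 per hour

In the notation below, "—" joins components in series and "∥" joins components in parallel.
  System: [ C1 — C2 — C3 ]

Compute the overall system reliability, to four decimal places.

0.7074

R(C1) = exp(−0.0000279 × 5000) = 0.869793
R(C2) = exp(−0.00000404 × 5000) = 0.980003
R(C3) = exp(−0.0000373 × 5000) = 0.829859
Series (C1, C2, and C3): 0.869793 × 0.980003 × 0.829859 = 0.7074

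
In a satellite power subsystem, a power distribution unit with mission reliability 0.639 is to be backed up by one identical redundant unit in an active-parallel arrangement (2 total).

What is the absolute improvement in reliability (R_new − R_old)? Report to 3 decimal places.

0.231

R_before = 0.639
R_after = 1 − (1 − 0.639)^2 = 0.870
ΔR = 0.870 − 0.639 = 0.231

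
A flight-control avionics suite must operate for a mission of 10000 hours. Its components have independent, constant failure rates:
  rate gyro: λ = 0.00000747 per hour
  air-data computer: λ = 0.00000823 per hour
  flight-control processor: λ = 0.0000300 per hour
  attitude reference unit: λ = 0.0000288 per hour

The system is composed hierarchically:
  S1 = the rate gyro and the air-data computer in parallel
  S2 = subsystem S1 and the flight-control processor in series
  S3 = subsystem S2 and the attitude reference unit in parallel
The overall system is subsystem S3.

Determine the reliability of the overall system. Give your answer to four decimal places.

0.9341

R(rate gyro) = exp(−0.00000747 × 10000) = 0.928022
R(air-data computer) = exp(−0.00000823 × 10000) = 0.920996
R(flight-control processor) = exp(−0.0000300 × 10000) = 0.740818
R(attitude reference unit) = exp(−0.0000288 × 10000) = 0.749762
Parallel (rate gyro and air-data computer): 1 − (1 − 0.928022)(1 − 0.920996) = 0.994313
Series ([0.994313] and flight-control processor): 0.994313 × 0.740818 = 0.736605
Parallel ([0.736605] and attitude reference unit): 1 − (1 − 0.736605)(1 − 0.749762) = 0.9341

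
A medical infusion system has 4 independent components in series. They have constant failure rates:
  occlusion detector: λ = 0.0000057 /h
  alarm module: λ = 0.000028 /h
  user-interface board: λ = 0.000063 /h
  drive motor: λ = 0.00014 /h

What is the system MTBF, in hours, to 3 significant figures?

4220

Series of exponential components: λ_sys = Σ λ_i
λ_sys = 0.0000057 + 0.000028 + 0.000063 + 0.00014 = 2.3670e-04 /h
MTBF = 1 / λ_sys = 4220 h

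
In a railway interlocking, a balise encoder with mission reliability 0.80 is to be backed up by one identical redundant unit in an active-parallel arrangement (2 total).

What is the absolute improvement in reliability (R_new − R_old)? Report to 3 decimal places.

R_before = 0.80
R_after = 1 − (1 − 0.80)^2 = 0.960
ΔR = 0.960 − 0.80 = 0.160

0.160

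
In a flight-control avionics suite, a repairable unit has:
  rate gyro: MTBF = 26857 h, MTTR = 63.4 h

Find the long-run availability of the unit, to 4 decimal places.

0.9976

A(rate gyro) = MTBF/(MTBF+MTTR) = 26857/(26857+63.4) = 0.9976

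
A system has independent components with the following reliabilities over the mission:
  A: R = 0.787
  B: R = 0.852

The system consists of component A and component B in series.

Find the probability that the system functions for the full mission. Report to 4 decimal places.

0.6705

Series (A and B): 0.787000 × 0.852000 = 0.6705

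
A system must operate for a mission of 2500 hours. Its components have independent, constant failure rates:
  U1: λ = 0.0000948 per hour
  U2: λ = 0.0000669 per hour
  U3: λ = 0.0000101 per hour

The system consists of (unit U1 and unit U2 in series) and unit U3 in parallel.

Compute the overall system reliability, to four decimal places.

0.9917

R(U1) = exp(−0.0000948 × 2500) = 0.788991
R(U2) = exp(−0.0000669 × 2500) = 0.845988
R(U3) = exp(−0.0000101 × 2500) = 0.975066
Series (U1 and U2): 0.788991 × 0.845988 = 0.667477
Parallel ([0.667477] and U3): 1 − (1 − 0.667477)(1 − 0.975066) = 0.9917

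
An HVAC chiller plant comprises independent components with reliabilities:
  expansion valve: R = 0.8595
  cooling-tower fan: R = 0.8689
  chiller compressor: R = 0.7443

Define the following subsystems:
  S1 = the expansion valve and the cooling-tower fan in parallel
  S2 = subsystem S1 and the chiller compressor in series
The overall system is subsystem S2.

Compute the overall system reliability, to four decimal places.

Parallel (expansion valve and cooling-tower fan): 1 − (1 − 0.859500)(1 − 0.868900) = 0.981580
Series ([0.981580] and chiller compressor): 0.981580 × 0.744300 = 0.7306

0.7306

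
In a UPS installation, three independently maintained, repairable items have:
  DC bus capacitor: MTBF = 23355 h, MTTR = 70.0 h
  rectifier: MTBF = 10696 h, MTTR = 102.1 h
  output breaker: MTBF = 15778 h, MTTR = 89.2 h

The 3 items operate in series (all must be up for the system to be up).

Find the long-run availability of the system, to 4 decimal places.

A(DC bus capacitor) = MTBF/(MTBF+MTTR) = 23355/(23355+70.0) = 0.997012
A(rectifier) = MTBF/(MTBF+MTTR) = 10696/(10696+102.1) = 0.990545
A(output breaker) = MTBF/(MTBF+MTTR) = 15778/(15778+89.2) = 0.994378
Series availability: 0.997012 × 0.990545 × 0.994378 = 0.9820

0.9820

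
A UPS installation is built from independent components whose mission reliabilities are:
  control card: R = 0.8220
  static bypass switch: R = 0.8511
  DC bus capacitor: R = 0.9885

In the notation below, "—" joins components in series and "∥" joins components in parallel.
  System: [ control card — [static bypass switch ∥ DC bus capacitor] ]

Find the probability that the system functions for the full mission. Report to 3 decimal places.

Parallel (static bypass switch and DC bus capacitor): 1 − (1 − 0.85110)(1 − 0.98850) = 0.99829
Series (control card and [0.99829]): 0.82200 × 0.99829 = 0.821

0.821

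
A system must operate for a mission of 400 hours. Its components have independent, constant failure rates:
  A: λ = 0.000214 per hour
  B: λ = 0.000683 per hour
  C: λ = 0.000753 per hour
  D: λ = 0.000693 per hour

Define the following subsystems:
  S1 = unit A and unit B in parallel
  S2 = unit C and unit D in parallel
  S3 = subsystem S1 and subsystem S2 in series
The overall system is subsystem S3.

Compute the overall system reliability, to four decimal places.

0.9187

R(A) = exp(−0.000214 × 400) = 0.917961
R(B) = exp(−0.000683 × 400) = 0.760941
R(C) = exp(−0.000753 × 400) = 0.739930
R(D) = exp(−0.000693 × 400) = 0.757903
Parallel (A and B): 1 − (1 − 0.917961)(1 − 0.760941) = 0.980388
Parallel (C and D): 1 − (1 − 0.739930)(1 − 0.757903) = 0.937038
Series ([0.980388] and [0.937038]): 0.980388 × 0.937038 = 0.9187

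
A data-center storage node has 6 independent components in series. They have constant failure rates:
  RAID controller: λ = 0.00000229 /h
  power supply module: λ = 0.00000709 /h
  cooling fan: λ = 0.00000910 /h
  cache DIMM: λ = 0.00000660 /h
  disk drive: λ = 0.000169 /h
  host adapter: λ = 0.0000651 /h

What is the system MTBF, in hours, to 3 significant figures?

3860

Series of exponential components: λ_sys = Σ λ_i
λ_sys = 0.00000229 + 0.00000709 + 0.00000910 + 0.00000660 + 0.000169 + 0.0000651 = 2.5918e-04 /h
MTBF = 1 / λ_sys = 3860 h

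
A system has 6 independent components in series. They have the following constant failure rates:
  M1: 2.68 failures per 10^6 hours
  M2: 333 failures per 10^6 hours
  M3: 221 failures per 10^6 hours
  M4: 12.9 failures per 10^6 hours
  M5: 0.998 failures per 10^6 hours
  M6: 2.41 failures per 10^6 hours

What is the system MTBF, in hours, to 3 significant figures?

Series of exponential components: λ_sys = Σ λ_i
λ_sys = 0.00000268 + 0.000333 + 0.000221 + 0.0000129 + 0.000000998 + 0.00000241 = 5.7299e-04 /h
MTBF = 1 / λ_sys = 1750 h

1750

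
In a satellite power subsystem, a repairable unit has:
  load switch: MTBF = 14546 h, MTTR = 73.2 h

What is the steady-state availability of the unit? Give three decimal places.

0.995

A(load switch) = MTBF/(MTBF+MTTR) = 14546/(14546+73.2) = 0.995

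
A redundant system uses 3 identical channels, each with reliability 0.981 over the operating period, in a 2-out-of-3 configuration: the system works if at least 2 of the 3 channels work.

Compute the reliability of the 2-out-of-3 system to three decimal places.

R = Σ_{i=2}^{3} C(3,i) p^i (1−p)^{3−i} with p = 0.981
C(3,2)·0.981^2·0.019^1 = 0.05485
C(3,3)·0.981^3·0.019^0 = 0.94408
Sum = 0.999

0.999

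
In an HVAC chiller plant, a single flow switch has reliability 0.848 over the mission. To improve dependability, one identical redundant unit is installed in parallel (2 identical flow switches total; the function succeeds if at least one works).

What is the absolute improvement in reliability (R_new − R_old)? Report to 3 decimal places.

R_before = 0.848
R_after = 1 − (1 − 0.848)^2 = 0.977
ΔR = 0.977 − 0.848 = 0.129

0.129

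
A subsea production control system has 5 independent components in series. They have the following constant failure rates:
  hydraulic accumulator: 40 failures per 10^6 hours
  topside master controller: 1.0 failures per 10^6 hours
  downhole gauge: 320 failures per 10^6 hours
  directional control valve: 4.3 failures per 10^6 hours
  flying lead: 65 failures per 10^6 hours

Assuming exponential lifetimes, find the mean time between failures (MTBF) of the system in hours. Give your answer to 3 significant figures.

Series of exponential components: λ_sys = Σ λ_i
λ_sys = 0.000040 + 0.0000010 + 0.00032 + 0.0000043 + 0.000065 = 4.3030e-04 /h
MTBF = 1 / λ_sys = 2320 h

2320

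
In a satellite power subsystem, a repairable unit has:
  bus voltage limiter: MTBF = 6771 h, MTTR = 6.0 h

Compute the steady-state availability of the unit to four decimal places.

A(bus voltage limiter) = MTBF/(MTBF+MTTR) = 6771/(6771+6.0) = 0.9991

0.9991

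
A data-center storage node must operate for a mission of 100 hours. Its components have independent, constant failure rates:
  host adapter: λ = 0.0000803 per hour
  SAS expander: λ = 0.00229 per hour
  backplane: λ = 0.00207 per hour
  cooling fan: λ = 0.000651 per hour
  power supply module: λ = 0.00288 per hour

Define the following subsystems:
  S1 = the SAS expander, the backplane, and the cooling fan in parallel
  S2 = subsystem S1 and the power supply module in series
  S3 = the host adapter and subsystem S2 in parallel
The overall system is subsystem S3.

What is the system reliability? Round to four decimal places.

0.9980

R(host adapter) = exp(−0.0000803 × 100) = 0.992002
R(SAS expander) = exp(−0.00229 × 100) = 0.795329
R(backplane) = exp(−0.00207 × 100) = 0.813020
R(cooling fan) = exp(−0.000651 × 100) = 0.936974
R(power supply module) = exp(−0.00288 × 100) = 0.749762
Parallel (SAS expander, backplane, and cooling fan): 1 − (1 − 0.795329)(1 − 0.813020)(1 − 0.936974) = 0.997588
Series ([0.997588] and power supply module): 0.997588 × 0.749762 = 0.747954
Parallel (host adapter and [0.747954]): 1 − (1 − 0.992002)(1 − 0.747954) = 0.9980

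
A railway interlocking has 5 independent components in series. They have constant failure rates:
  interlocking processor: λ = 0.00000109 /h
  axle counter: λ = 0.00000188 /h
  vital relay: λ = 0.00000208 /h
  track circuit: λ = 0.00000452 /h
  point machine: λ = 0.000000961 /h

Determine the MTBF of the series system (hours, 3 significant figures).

Series of exponential components: λ_sys = Σ λ_i
λ_sys = 0.00000109 + 0.00000188 + 0.00000208 + 0.00000452 + 0.000000961 = 1.0531e-05 /h
MTBF = 1 / λ_sys = 95000 h

95000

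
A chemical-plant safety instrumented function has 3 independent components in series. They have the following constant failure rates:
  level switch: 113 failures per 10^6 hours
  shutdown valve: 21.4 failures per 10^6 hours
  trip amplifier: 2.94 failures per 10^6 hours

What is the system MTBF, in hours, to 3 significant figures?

Series of exponential components: λ_sys = Σ λ_i
λ_sys = 0.000113 + 0.0000214 + 0.00000294 = 1.3734e-04 /h
MTBF = 1 / λ_sys = 7280 h

7280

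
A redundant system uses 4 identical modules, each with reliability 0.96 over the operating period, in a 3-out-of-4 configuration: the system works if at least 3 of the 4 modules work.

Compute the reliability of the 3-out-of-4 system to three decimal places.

0.991

R = Σ_{i=3}^{4} C(4,i) p^i (1−p)^{4−i} with p = 0.96
C(4,3)·0.96^3·0.04^1 = 0.14156
C(4,4)·0.96^4·0.04^0 = 0.84935
Sum = 0.991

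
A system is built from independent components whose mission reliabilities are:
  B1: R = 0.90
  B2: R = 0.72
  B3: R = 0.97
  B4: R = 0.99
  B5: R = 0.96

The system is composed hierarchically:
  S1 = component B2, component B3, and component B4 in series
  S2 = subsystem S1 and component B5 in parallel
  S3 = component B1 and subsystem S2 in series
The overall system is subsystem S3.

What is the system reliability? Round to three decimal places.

0.889

Series (B2, B3, and B4): 0.72000 × 0.97000 × 0.99000 = 0.69142
Parallel ([0.69142] and B5): 1 − (1 − 0.69142)(1 − 0.96000) = 0.98766
Series (B1 and [0.98766]): 0.90000 × 0.98766 = 0.889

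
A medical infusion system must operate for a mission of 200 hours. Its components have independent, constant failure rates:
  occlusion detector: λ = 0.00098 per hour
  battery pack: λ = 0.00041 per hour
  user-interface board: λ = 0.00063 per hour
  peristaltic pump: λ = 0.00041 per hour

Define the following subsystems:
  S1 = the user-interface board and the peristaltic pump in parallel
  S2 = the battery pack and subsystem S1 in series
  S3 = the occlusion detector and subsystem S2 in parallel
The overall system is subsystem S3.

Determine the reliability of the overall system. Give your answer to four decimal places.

0.9845

R(occlusion detector) = exp(−0.00098 × 200) = 0.822012
R(battery pack) = exp(−0.00041 × 200) = 0.921272
R(user-interface board) = exp(−0.00063 × 200) = 0.881615
R(peristaltic pump) = exp(−0.00041 × 200) = 0.921272
Parallel (user-interface board and peristaltic pump): 1 − (1 − 0.881615)(1 − 0.921272) = 0.990680
Series (battery pack and [0.990680]): 0.921272 × 0.990680 = 0.912686
Parallel (occlusion detector and [0.912686]): 1 − (1 − 0.822012)(1 − 0.912686) = 0.9845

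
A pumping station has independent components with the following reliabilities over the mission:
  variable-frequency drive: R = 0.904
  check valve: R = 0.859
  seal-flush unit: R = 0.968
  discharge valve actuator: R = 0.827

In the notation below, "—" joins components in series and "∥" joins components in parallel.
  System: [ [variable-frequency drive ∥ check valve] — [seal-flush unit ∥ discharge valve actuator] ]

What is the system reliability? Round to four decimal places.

0.9810

Parallel (variable-frequency drive and check valve): 1 − (1 − 0.904000)(1 − 0.859000) = 0.986464
Parallel (seal-flush unit and discharge valve actuator): 1 − (1 − 0.968000)(1 − 0.827000) = 0.994464
Series ([0.986464] and [0.994464]): 0.986464 × 0.994464 = 0.9810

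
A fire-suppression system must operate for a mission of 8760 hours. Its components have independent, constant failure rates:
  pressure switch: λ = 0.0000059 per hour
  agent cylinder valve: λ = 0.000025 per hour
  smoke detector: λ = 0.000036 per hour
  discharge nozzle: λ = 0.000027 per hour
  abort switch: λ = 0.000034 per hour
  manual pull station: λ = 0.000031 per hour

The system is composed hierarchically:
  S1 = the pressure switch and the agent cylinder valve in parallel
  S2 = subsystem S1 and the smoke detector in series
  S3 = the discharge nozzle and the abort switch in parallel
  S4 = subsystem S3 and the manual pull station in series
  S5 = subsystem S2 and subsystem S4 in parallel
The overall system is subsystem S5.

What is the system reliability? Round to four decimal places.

R(pressure switch) = exp(−0.0000059 × 8760) = 0.949629
R(agent cylinder valve) = exp(−0.000025 × 8760) = 0.803322
R(smoke detector) = exp(−0.000036 × 8760) = 0.729526
R(discharge nozzle) = exp(−0.000027 × 8760) = 0.789370
R(abort switch) = exp(−0.000034 × 8760) = 0.742420
R(manual pull station) = exp(−0.000031 × 8760) = 0.762190
Parallel (pressure switch and agent cylinder valve): 1 − (1 − 0.949629)(1 − 0.803322) = 0.990093
Series ([0.990093] and smoke detector): 0.990093 × 0.729526 = 0.722299
Parallel (discharge nozzle and abort switch): 1 − (1 − 0.789370)(1 − 0.742420) = 0.945746
Series ([0.945746] and manual pull station): 0.945746 × 0.762190 = 0.720838
Parallel ([0.722299] and [0.720838]): 1 − (1 − 0.722299)(1 − 0.720838) = 0.9225

0.9225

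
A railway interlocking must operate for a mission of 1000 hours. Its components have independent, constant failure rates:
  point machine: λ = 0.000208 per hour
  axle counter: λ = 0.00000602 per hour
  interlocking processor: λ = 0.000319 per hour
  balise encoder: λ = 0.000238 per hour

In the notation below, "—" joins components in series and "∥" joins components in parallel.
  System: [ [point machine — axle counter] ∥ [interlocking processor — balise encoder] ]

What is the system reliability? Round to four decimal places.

R(point machine) = exp(−0.000208 × 1000) = 0.812207
R(axle counter) = exp(−0.00000602 × 1000) = 0.993998
R(interlocking processor) = exp(−0.000319 × 1000) = 0.726876
R(balise encoder) = exp(−0.000238 × 1000) = 0.788203
Series (point machine and axle counter): 0.812207 × 0.993998 = 0.807332
Series (interlocking processor and balise encoder): 0.726876 × 0.788203 = 0.572926
Parallel ([0.807332] and [0.572926]): 1 − (1 − 0.807332)(1 − 0.572926) = 0.9177

0.9177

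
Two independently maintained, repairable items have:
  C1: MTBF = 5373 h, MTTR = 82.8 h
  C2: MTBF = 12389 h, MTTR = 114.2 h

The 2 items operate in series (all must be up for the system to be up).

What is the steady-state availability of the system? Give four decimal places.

A(C1) = MTBF/(MTBF+MTTR) = 5373/(5373+82.8) = 0.984823
A(C2) = MTBF/(MTBF+MTTR) = 12389/(12389+114.2) = 0.990866
Series availability: 0.984823 × 0.990866 = 0.9758

0.9758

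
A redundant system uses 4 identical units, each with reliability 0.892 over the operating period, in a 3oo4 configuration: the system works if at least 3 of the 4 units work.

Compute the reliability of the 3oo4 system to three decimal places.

0.940

R = Σ_{i=3}^{4} C(4,i) p^i (1−p)^{4−i} with p = 0.892
C(4,3)·0.892^3·0.108^1 = 0.30660
C(4,4)·0.892^4·0.108^0 = 0.63308
Sum = 0.940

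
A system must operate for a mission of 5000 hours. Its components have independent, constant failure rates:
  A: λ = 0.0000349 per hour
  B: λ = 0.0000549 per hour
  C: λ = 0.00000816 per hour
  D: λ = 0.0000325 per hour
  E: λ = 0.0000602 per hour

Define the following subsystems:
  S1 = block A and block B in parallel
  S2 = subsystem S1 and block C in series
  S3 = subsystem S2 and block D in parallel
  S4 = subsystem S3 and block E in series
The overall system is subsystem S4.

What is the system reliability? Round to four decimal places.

R(A) = exp(−0.0000349 × 5000) = 0.839877
R(B) = exp(−0.0000549 × 5000) = 0.759952
R(C) = exp(−0.00000816 × 5000) = 0.960021
R(D) = exp(−0.0000325 × 5000) = 0.850016
R(E) = exp(−0.0000602 × 5000) = 0.740078
Parallel (A and B): 1 − (1 − 0.839877)(1 − 0.759952) = 0.961563
Series ([0.961563] and C): 0.961563 × 0.960021 = 0.923121
Parallel ([0.923121] and D): 1 − (1 − 0.923121)(1 − 0.850016) = 0.988469
Series ([0.988469] and E): 0.988469 × 0.740078 = 0.7315

0.7315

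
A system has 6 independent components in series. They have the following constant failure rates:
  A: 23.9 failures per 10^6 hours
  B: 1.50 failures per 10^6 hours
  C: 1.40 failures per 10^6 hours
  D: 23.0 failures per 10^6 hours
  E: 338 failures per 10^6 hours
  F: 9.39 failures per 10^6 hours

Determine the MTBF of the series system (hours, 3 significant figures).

Series of exponential components: λ_sys = Σ λ_i
λ_sys = 0.0000239 + 0.00000150 + 0.00000140 + 0.0000230 + 0.000338 + 0.00000939 = 3.9719e-04 /h
MTBF = 1 / λ_sys = 2520 h

2520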